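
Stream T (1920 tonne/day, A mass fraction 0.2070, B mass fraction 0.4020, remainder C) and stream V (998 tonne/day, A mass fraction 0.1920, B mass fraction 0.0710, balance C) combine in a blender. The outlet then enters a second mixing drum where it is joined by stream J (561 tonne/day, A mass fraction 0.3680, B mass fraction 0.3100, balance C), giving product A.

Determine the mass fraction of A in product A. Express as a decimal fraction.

Overall, product flow = 3479 tonne/day.
A in = 1920×0.207 + 998×0.192 + 561×0.368 = 795.5 tonne/day.
A fraction in A = 0.2287.

0.2287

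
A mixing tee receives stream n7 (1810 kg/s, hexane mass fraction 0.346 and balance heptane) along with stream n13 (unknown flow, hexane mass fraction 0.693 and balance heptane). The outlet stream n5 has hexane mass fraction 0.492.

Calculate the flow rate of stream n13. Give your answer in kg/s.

Let n13 be the unknown flow. Total out = 1810 + n13.
hexane balance: 626.26 + 0.693·n13 = 0.492·(1810 + n13)
(0.693 − 0.492)·n13 = 0.492×1810 − 626.26 = 264.26
n13 = 264.26 / 0.201 = 1314.7 kg/s

1315 kg/s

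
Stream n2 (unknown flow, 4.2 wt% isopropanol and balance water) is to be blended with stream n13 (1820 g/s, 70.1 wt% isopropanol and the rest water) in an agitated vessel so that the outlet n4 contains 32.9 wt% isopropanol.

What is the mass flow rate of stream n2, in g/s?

Let n2 be the unknown flow. Total out = 1820 + n2.
isopropanol balance: 1275.8 + 0.042·n2 = 0.329·(1820 + n2)
(0.042 − 0.329)·n2 = 0.329×1820 − 1275.8 = -677.04
n2 = -677.04 / -0.287 = 2359 g/s

2359 g/s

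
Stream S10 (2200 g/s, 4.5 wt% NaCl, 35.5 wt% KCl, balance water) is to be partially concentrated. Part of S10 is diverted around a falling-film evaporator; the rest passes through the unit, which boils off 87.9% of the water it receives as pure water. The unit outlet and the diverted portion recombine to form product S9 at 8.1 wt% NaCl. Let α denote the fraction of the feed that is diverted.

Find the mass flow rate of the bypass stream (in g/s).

346 g/s

All 2200×0.045 = 99 g/s of NaCl reaches S9, so S9 = 99/0.081 = 1222.2 g/s and vapour = 977.78 g/s.
The evaporator receives (1−α)·2200 of feed at 0.600 water and removes 0.879 of that water:
0.879×0.600×(1−α)×2200 = 977.78
(1−α) = 977.78/1160.3 = 0.8427;  α = 0.1573.
Bypass flow = 0.1573×2200 = 346.04 g/s.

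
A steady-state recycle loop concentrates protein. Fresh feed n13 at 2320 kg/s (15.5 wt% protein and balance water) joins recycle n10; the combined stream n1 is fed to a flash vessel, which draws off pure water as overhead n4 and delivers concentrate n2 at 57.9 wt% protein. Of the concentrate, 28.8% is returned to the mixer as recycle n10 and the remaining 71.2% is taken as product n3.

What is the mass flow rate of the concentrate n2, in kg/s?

Overall protein balance (none leaves overhead): protein in fresh feed = protein in product, i.e. 2320×0.155 = (1−0.288)·n2·0.579.
n2 = 359.6/(0.579×0.712) = 872.29 kg/s.

872.3 kg/s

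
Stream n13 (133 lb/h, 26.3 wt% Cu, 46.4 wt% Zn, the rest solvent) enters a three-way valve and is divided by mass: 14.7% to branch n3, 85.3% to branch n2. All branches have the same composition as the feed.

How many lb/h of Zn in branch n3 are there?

Branch n3 total = 0.147×133 = 19.551 lb/h.
Zn in n3 = 0.464×19.551 = 9.0717 lb/h.

9.072 lb/h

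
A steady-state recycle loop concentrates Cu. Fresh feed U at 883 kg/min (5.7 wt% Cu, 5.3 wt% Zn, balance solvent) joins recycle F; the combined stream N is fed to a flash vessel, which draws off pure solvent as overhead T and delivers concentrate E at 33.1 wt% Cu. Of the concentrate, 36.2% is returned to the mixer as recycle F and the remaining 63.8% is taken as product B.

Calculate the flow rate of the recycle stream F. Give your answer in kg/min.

Overall Cu balance (none leaves overhead): Cu in fresh feed = Cu in product, i.e. 883×0.057 = (1−0.362)·E·0.331.
E = 50.331/(0.331×0.638) = 238.33 kg/min.
Recycle F = 0.362×238.33 = 86.277 kg/min.

86.28 kg/min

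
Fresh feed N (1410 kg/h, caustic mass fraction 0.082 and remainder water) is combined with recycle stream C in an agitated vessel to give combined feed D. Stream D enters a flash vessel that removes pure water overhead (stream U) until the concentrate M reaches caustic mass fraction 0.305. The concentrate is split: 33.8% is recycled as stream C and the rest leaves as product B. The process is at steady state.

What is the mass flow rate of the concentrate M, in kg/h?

Overall caustic balance (none leaves overhead): caustic in fresh feed = caustic in product, i.e. 1410×0.082 = (1−0.338)·M·0.305.
M = 115.62/(0.305×0.662) = 572.63 kg/h.

572.6 kg/h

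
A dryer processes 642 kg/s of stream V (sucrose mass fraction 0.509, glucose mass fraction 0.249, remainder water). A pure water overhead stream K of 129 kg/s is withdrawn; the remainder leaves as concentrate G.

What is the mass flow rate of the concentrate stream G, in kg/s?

513 kg/s

Concentrate = 642 − 129 = 513 kg/s.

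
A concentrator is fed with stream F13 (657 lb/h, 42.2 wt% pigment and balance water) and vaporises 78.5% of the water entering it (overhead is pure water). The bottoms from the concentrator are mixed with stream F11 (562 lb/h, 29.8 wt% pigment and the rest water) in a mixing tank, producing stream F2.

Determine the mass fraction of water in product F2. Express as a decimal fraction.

Vapour removed = 0.785×0.578×657 = 298.1 lb/h; concentrate = 358.9 lb/h.
water reaching the mixer = 81.645 (from concentrate) + 562×0.702 = 476.17 lb/h.
Product flow = 358.9 + 562 = 920.9 lb/h; water fraction = 0.517.

0.517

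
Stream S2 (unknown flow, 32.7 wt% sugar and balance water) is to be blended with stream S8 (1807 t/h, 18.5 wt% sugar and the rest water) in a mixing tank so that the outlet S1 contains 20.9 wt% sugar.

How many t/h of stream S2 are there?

367.5 t/h

Let S2 be the unknown flow. Total out = 1807 + S2.
sugar balance: 334.3 + 0.327·S2 = 0.209·(1807 + S2)
(0.327 − 0.209)·S2 = 0.209×1807 − 334.3 = 43.368
S2 = 43.368 / 0.118 = 367.53 t/h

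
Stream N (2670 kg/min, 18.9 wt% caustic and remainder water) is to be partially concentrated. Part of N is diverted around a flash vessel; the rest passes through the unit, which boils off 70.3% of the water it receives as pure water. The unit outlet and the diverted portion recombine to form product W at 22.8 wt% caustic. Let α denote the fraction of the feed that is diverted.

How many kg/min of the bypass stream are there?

1869 kg/min

All 2670×0.189 = 504.63 kg/min of caustic reaches W, so W = 504.63/0.228 = 2213.3 kg/min and vapour = 456.71 kg/min.
The evaporator receives (1−α)·2670 of feed at 0.811 water and removes 0.703 of that water:
0.703×0.811×(1−α)×2670 = 456.71
(1−α) = 456.71/1522.3 = 0.3000;  α = 0.7000.
Bypass flow = 0.7000×2670 = 1868.9 kg/min.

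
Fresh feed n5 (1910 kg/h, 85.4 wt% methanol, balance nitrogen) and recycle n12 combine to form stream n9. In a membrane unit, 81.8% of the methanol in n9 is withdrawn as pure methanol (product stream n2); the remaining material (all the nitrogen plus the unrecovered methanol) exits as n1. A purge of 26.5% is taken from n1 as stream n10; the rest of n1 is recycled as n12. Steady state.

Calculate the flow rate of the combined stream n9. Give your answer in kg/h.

2935 kg/h

nitrogen enters only via n5 and leaves only via the purge: 1910×0.146 = 0.265×(nitrogen in n1), and the membrane unit passes all nitrogen, so nitrogen in n9 = nitrogen in n1 = 1052.3 kg/h.
methanol in n9: m_A = 1910×0.854 + (1−0.265)·(1−0.818)·m_A, so m_A = 1631.1/0.8662 = 1883 kg/h.
n9 = 1883 + 1052.3 = 2935.3 kg/h.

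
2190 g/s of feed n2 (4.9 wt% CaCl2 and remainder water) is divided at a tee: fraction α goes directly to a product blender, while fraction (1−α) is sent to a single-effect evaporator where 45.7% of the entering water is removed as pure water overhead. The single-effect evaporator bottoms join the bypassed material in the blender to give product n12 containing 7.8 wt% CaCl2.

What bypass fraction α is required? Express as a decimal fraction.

0.145

All 2190×0.049 = 107.31 g/s of CaCl2 reaches n12, so n12 = 107.31/0.078 = 1375.8 g/s and vapour = 814.23 g/s.
The evaporator receives (1−α)·2190 of feed at 0.951 water and removes 0.457 of that water:
0.457×0.951×(1−α)×2190 = 814.23
(1−α) = 814.23/951.79 = 0.8555;  α = 0.1445.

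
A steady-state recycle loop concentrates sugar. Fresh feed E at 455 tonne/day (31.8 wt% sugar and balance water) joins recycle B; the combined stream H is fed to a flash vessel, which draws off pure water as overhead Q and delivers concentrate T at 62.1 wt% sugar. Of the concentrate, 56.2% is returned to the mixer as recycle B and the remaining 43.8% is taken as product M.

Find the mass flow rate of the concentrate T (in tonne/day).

532 tonne/day

Overall sugar balance (none leaves overhead): sugar in fresh feed = sugar in product, i.e. 455×0.318 = (1−0.562)·T·0.621.
T = 144.69/(0.621×0.438) = 531.95 tonne/day.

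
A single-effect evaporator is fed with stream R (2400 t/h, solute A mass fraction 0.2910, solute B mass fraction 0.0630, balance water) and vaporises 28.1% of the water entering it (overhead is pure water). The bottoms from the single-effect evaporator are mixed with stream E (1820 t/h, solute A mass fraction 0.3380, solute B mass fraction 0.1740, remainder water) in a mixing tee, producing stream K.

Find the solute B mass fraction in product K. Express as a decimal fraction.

Vapour removed = 0.281×0.646×2400 = 435.66 t/h; concentrate = 1964.3 t/h.
solute B reaching the mixer = 151.2 (from concentrate) + 1820×0.174 = 467.88 t/h.
Product flow = 1964.3 + 1820 = 3784.3 t/h; solute B fraction = 0.1236.

0.1236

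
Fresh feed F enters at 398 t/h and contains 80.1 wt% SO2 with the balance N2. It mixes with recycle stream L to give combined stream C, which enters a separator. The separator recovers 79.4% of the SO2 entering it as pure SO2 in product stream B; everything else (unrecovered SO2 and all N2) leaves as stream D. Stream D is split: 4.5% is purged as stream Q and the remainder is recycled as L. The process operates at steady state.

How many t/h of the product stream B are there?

315.1 t/h

SO2 in C: m_A = 398×0.801 + (1−0.045)·(1−0.794)·m_A, so m_A = 318.8/0.8033 = 396.88 t/h.
Product B = 0.794×396.88 = 315.12 t/h.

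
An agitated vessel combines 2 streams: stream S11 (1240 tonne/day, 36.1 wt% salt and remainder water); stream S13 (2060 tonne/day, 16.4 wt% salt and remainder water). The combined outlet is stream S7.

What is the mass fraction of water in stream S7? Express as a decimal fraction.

0.762

Total flow out = 1240 + 2060 = 3300 tonne/day.
water in = 1240×0.639 + 2060×0.836 = 2514.5 tonne/day.
water mass fraction in S7 = 2514.5/3300 = 0.762.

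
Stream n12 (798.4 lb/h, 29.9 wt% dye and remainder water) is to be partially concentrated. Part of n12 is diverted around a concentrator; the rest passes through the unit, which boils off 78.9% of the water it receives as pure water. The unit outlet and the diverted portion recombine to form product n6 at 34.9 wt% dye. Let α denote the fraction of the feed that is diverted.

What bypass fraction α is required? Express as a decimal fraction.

All 798.4×0.299 = 238.72 lb/h of dye reaches n6, so n6 = 238.72/0.349 = 684.02 lb/h and vapour = 114.38 lb/h.
The evaporator receives (1−α)·798.4 of feed at 0.701 water and removes 0.789 of that water:
0.789×0.701×(1−α)×798.4 = 114.38
(1−α) = 114.38/441.59 = 0.2590;  α = 0.7410.

0.741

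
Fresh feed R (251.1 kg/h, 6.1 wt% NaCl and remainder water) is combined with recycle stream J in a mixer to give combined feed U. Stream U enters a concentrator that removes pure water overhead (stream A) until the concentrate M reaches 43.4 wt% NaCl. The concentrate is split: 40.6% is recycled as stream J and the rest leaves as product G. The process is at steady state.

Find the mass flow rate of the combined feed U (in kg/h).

275.2 kg/h

Overall NaCl balance (none leaves overhead): NaCl in fresh feed = NaCl in product, i.e. 251.1×0.061 = (1−0.406)·M·0.434.
M = 15.317/(0.434×0.594) = 59.416 kg/h.
Recycle J = 0.406×59.416 = 24.123 kg/h.
Combined feed U = 251.1 + 24.123 = 275.22 kg/h.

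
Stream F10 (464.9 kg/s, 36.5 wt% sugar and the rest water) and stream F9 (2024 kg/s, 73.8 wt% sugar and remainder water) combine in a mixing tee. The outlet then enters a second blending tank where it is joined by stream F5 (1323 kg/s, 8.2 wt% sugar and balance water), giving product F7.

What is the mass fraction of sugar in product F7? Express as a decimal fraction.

0.465

Overall, product flow = 3811.9 kg/s.
sugar in = 464.9×0.365 + 2024×0.738 + 1323×0.082 = 1771.9 kg/s.
sugar fraction in F7 = 0.465.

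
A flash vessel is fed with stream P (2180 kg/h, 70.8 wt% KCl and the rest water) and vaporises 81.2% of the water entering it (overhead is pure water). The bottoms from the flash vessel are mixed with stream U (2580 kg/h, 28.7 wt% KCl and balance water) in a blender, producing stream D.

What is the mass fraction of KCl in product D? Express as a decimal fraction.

0.538

Vapour removed = 0.812×0.292×2180 = 516.89 kg/h; concentrate = 1663.1 kg/h.
KCl reaching the mixer = 1543.4 (from concentrate) + 2580×0.287 = 2283.9 kg/h.
Product flow = 1663.1 + 2580 = 4243.1 kg/h; KCl fraction = 0.538.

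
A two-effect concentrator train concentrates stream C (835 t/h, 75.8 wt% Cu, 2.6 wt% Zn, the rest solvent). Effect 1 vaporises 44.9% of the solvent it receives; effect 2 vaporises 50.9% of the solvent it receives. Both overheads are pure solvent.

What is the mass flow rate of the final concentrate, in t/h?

solvent in feed = 835×0.216 = 180.36 t/h.
After stage 1: solvent left = (1−0.449)×180.36 = 99.378; stream total = 754.02 t/h.
After stage 2: solvent left = (1−0.509)×99.378 = 48.795; final concentrate = 703.43 t/h.

703.4 t/h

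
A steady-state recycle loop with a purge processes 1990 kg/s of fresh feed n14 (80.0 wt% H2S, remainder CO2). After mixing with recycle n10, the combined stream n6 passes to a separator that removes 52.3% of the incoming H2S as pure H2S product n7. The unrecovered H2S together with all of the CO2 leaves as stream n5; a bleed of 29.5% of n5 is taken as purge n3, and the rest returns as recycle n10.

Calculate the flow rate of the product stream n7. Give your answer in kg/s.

H2S in n6: m_A = 1990×0.800 + (1−0.295)·(1−0.523)·m_A, so m_A = 1592/0.6637 = 2398.6 kg/s.
Product n7 = 0.523×2398.6 = 1254.5 kg/s.

1254 kg/s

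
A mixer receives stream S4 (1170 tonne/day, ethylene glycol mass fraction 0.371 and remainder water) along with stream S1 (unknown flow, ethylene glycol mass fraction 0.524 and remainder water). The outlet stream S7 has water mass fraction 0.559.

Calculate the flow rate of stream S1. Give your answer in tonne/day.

986.7 tonne/day

Let S1 be the unknown flow. Total out = 1170 + S1.
water balance: 735.93 + 0.476·S1 = 0.559·(1170 + S1)
(0.476 − 0.559)·S1 = 0.559×1170 − 735.93 = -81.9
S1 = -81.9 / -0.083 = 986.75 tonne/day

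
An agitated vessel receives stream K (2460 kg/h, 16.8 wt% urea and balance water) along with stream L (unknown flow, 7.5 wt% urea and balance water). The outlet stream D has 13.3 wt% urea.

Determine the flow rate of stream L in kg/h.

1484 kg/h

Let L be the unknown flow. Total out = 2460 + L.
urea balance: 413.28 + 0.075·L = 0.133·(2460 + L)
(0.075 − 0.133)·L = 0.133×2460 − 413.28 = -86.1
L = -86.1 / -0.058 = 1484.5 kg/h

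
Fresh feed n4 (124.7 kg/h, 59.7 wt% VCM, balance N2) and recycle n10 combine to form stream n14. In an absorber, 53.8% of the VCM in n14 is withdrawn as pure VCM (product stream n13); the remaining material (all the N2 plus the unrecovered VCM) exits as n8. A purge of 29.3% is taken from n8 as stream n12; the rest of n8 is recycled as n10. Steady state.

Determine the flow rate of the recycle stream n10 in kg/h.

N2 enters only via n4 and leaves only via the purge: 124.7×0.403 = 0.293×(N2 in n8), and the absorber passes all N2, so N2 in n14 = N2 in n8 = 171.52 kg/h.
VCM in n14: m_A = 124.7×0.597 + (1−0.293)·(1−0.538)·m_A, so m_A = 74.446/0.6734 = 110.56 kg/h.
n8 = (1−0.538)×110.56 + 171.52 = 222.59 kg/h.
Recycle n10 = (1−0.293)×222.59 = 157.37 kg/h.

157.4 kg/h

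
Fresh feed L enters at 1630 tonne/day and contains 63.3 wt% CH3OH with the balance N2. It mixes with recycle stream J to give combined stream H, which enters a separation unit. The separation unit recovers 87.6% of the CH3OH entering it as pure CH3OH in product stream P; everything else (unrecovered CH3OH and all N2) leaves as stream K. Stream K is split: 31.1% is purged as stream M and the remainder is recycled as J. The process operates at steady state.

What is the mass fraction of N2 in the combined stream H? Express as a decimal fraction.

0.630

N2 enters only via L and leaves only via the purge: 1630×0.367 = 0.311×(N2 in K), and the separation unit passes all N2, so N2 in H = N2 in K = 1923.5 tonne/day.
CH3OH in H: m_A = 1630×0.633 + (1−0.311)·(1−0.876)·m_A, so m_A = 1031.8/0.9146 = 1128.2 tonne/day.
H = 1128.2 + 1923.5 = 3051.7 tonne/day.
N2 fraction in H = 1923.5/3051.7 = 0.630.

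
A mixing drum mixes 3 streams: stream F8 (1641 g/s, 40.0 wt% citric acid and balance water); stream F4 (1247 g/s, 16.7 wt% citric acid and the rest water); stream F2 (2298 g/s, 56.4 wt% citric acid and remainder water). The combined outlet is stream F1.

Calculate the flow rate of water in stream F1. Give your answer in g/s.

water out = water in = 1641×0.600 + 1247×0.833 + 2298×0.436 = 3025.3 g/s.

3025 g/s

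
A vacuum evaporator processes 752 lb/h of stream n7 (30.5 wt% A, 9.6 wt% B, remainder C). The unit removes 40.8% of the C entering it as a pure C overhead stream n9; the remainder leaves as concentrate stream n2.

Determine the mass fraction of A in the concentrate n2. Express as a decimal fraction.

A is not removed: 752×0.305 = 229.36 lb/h of A enters n2.
C entering = 752×0.599 = 450.45 lb/h; overhead removed = 0.408×450.45 = 183.78 lb/h.
Concentrate = 752 − 183.78 = 568.22 lb/h.
Mass fraction = 229.36/568.22 = 0.4036.

0.4036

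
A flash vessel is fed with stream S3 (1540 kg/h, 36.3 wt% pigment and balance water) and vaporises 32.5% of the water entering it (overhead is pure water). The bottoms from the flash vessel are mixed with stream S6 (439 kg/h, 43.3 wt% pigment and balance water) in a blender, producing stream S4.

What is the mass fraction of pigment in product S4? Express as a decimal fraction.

Vapour removed = 0.325×0.637×1540 = 318.82 kg/h; concentrate = 1221.2 kg/h.
pigment reaching the mixer = 559.02 (from concentrate) + 439×0.433 = 749.11 kg/h.
Product flow = 1221.2 + 439 = 1660.2 kg/h; pigment fraction = 0.451.

0.451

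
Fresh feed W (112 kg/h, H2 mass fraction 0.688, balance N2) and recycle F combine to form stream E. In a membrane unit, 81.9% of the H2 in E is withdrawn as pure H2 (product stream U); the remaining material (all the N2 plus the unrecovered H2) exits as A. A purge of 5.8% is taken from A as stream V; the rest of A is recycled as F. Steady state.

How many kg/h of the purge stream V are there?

35.92 kg/h

N2 enters only via W and leaves only via the purge: 112×0.312 = 0.058×(N2 in A), and the membrane unit passes all N2, so N2 in E = N2 in A = 602.48 kg/h.
H2 in E: m_A = 112×0.688 + (1−0.058)·(1−0.819)·m_A, so m_A = 77.056/0.8295 = 92.895 kg/h.
A = (1−0.819)×92.895 + 602.48 = 619.3 kg/h.
Purge V = 0.058×619.3 = 35.919 kg/h.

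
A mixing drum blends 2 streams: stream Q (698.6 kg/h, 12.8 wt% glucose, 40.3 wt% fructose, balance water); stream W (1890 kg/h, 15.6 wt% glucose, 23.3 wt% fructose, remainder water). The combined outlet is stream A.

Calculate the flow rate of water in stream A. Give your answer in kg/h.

water out = water in = 698.6×0.469 + 1890×0.611 = 1482.4 kg/h.

1482 kg/h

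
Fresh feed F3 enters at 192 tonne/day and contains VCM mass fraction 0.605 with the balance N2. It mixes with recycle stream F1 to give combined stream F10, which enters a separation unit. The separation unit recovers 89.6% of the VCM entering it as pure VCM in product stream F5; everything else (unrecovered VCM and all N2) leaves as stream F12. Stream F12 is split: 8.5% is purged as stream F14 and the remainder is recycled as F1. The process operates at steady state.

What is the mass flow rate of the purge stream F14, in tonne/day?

N2 enters only via F3 and leaves only via the purge: 192×0.395 = 0.085×(N2 in F12), and the separation unit passes all N2, so N2 in F10 = N2 in F12 = 892.24 tonne/day.
VCM in F10: m_A = 192×0.605 + (1−0.085)·(1−0.896)·m_A, so m_A = 116.16/0.9048 = 128.38 tonne/day.
F12 = (1−0.896)×128.38 + 892.24 = 905.59 tonne/day.
Purge F14 = 0.085×905.59 = 76.975 tonne/day.

76.97 tonne/day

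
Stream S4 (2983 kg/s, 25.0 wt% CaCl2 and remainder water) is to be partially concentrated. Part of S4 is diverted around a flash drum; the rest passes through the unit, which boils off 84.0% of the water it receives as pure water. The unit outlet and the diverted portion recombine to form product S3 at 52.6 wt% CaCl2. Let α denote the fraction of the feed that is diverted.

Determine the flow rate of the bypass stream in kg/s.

All 2983×0.250 = 745.75 kg/s of CaCl2 reaches S3, so S3 = 745.75/0.526 = 1417.8 kg/s and vapour = 1565.2 kg/s.
The evaporator receives (1−α)·2983 of feed at 0.750 water and removes 0.840 of that water:
0.840×0.750×(1−α)×2983 = 1565.2
(1−α) = 1565.2/1879.3 = 0.8329;  α = 0.1671.
Bypass flow = 0.1671×2983 = 498.52 kg/s.

498.5 kg/s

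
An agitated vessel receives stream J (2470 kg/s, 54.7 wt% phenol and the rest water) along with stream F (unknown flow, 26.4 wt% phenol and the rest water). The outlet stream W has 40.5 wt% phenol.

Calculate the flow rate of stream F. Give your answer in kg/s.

Let F be the unknown flow. Total out = 2470 + F.
phenol balance: 1351.1 + 0.264·F = 0.405·(2470 + F)
(0.264 − 0.405)·F = 0.405×2470 − 1351.1 = -350.74
F = -350.74 / -0.141 = 2487.5 kg/s

2488 kg/s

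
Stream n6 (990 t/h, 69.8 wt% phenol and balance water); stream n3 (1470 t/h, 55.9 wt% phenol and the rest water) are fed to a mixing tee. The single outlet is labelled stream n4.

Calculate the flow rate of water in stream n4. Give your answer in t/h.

water out = water in = 990×0.302 + 1470×0.441 = 947.25 t/h.

947.2 t/h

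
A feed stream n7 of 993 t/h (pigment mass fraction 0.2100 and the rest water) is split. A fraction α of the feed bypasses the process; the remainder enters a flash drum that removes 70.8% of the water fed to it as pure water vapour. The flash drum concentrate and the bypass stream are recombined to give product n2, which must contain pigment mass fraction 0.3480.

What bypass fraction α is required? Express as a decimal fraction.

0.291

All 993×0.210 = 208.53 t/h of pigment reaches n2, so n2 = 208.53/0.348 = 599.22 t/h and vapour = 393.78 t/h.
The evaporator receives (1−α)·993 of feed at 0.790 water and removes 0.708 of that water:
0.708×0.790×(1−α)×993 = 393.78
(1−α) = 393.78/555.4 = 0.7090;  α = 0.2910.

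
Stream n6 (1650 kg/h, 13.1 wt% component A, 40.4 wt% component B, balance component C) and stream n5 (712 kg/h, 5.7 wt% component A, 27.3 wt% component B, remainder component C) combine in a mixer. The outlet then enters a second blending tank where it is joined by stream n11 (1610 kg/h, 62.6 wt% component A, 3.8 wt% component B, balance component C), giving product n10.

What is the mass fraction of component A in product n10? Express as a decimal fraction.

Overall, product flow = 3972 kg/h.
component A in = 1650×0.131 + 712×0.057 + 1610×0.626 = 1264.6 kg/h.
component A fraction in n10 = 0.3184.

0.3184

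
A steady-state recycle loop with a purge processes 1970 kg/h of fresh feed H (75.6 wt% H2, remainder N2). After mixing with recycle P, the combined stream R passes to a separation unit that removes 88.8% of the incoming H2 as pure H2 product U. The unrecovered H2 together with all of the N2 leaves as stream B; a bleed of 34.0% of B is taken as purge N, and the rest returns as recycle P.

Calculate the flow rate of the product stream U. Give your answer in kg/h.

1428 kg/h

H2 in R: m_A = 1970×0.756 + (1−0.340)·(1−0.888)·m_A, so m_A = 1489.3/0.9261 = 1608.2 kg/h.
Product U = 0.888×1608.2 = 1428.1 kg/h.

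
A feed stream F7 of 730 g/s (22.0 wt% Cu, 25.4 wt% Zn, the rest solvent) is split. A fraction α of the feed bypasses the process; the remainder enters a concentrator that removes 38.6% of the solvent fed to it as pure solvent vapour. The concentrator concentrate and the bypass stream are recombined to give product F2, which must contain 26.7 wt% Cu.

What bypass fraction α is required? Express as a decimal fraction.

All 730×0.220 = 160.6 g/s of Cu reaches F2, so F2 = 160.6/0.267 = 601.5 g/s and vapour = 128.5 g/s.
The evaporator receives (1−α)·730 of feed at 0.526 solvent and removes 0.386 of that solvent:
0.386×0.526×(1−α)×730 = 128.5
(1−α) = 128.5/148.22 = 0.8670;  α = 0.1330.

0.133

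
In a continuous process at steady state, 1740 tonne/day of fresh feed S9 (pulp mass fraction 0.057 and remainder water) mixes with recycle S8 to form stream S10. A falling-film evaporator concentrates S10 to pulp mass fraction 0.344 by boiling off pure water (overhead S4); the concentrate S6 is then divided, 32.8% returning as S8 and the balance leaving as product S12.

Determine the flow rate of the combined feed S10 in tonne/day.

1881 tonne/day

Overall pulp balance (none leaves overhead): pulp in fresh feed = pulp in product, i.e. 1740×0.057 = (1−0.328)·S6·0.344.
S6 = 99.18/(0.344×0.672) = 429.04 tonne/day.
Recycle S8 = 0.328×429.04 = 140.72 tonne/day.
Combined feed S10 = 1740 + 140.72 = 1880.7 tonne/day.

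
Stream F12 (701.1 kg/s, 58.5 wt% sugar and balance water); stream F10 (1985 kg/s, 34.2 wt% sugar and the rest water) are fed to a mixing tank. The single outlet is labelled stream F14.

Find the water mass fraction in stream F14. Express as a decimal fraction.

Total flow out = 701.1 + 1985 = 2686.1 kg/s.
water in = 701.1×0.415 + 1985×0.658 = 1597.1 kg/s.
water mass fraction in F14 = 1597.1/2686.1 = 0.5946.

0.5946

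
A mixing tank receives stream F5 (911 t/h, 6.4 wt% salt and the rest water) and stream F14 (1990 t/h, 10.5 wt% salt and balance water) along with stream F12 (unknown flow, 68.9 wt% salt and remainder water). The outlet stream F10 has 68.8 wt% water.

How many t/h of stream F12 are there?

Let F12 be the unknown flow. Total out = 2901 + F12.
water balance: 2633.7 + 0.311·F12 = 0.688·(2901 + F12)
(0.311 − 0.688)·F12 = 0.688×2901 − 2633.7 = -637.86
F12 = -637.86 / -0.377 = 1691.9 t/h

1692 t/h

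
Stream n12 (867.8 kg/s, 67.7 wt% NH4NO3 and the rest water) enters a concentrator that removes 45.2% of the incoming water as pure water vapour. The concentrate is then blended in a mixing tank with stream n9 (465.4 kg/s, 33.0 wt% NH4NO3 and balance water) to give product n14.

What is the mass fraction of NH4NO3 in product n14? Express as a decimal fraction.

0.614

Vapour removed = 0.452×0.323×867.8 = 126.7 kg/s; concentrate = 741.1 kg/s.
NH4NO3 reaching the mixer = 587.5 (from concentrate) + 465.4×0.330 = 741.08 kg/s.
Product flow = 741.1 + 465.4 = 1206.5 kg/s; NH4NO3 fraction = 0.614.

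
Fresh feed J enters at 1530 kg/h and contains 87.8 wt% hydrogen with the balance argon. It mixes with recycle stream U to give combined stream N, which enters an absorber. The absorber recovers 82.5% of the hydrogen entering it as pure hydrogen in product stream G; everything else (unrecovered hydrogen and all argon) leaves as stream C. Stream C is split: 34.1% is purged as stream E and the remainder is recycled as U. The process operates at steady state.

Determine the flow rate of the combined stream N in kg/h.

2066 kg/h

argon enters only via J and leaves only via the purge: 1530×0.122 = 0.341×(argon in C), and the absorber passes all argon, so argon in N = argon in C = 547.39 kg/h.
hydrogen in N: m_A = 1530×0.878 + (1−0.341)·(1−0.825)·m_A, so m_A = 1343.3/0.8847 = 1518.5 kg/h.
N = 1518.5 + 547.39 = 2065.8 kg/h.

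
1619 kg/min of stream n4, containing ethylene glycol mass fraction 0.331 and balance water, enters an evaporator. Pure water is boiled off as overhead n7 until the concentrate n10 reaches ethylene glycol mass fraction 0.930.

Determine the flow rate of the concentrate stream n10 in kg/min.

576.2 kg/min

ethylene glycol is conserved: 1619×0.331 = 535.89 kg/min all reports to the concentrate.
Concentrate = 535.89/(target fraction) = 576.22 kg/min.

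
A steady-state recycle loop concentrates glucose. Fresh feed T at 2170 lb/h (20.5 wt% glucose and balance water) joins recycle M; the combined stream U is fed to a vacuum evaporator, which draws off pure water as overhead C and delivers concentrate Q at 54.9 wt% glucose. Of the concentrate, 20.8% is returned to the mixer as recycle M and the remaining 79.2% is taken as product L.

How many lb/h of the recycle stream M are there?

Overall glucose balance (none leaves overhead): glucose in fresh feed = glucose in product, i.e. 2170×0.205 = (1−0.208)·Q·0.549.
Q = 444.85/(0.549×0.792) = 1023.1 lb/h.
Recycle M = 0.208×1023.1 = 212.8 lb/h.

212.8 lb/h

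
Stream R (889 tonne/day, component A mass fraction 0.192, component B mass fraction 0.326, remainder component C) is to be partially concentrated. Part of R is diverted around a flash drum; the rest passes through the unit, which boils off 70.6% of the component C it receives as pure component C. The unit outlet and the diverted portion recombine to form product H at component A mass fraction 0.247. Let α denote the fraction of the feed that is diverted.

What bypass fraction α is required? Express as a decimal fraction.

0.346

All 889×0.192 = 170.69 tonne/day of component A reaches H, so H = 170.69/0.247 = 691.04 tonne/day and vapour = 197.96 tonne/day.
The evaporator receives (1−α)·889 of feed at 0.482 component C and removes 0.706 of that component C:
0.706×0.482×(1−α)×889 = 197.96
(1−α) = 197.96/302.52 = 0.6544;  α = 0.3456.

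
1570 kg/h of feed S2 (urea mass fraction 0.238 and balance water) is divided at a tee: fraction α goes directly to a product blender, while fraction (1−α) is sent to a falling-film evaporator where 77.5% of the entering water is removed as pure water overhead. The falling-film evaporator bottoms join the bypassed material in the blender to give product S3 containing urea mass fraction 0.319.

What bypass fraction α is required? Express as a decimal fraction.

All 1570×0.238 = 373.66 kg/h of urea reaches S3, so S3 = 373.66/0.319 = 1171.3 kg/h and vapour = 398.65 kg/h.
The evaporator receives (1−α)·1570 of feed at 0.762 water and removes 0.775 of that water:
0.775×0.762×(1−α)×1570 = 398.65
(1−α) = 398.65/927.16 = 0.4300;  α = 0.5700.

0.570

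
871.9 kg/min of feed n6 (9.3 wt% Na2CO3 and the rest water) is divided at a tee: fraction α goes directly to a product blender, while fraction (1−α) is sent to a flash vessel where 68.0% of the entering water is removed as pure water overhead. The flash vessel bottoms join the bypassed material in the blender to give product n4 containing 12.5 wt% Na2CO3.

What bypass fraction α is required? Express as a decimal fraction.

0.585

All 871.9×0.093 = 81.087 kg/min of Na2CO3 reaches n4, so n4 = 81.087/0.125 = 648.69 kg/min and vapour = 223.21 kg/min.
The evaporator receives (1−α)·871.9 of feed at 0.907 water and removes 0.680 of that water:
0.680×0.907×(1−α)×871.9 = 223.21
(1−α) = 223.21/537.75 = 0.4151;  α = 0.5849.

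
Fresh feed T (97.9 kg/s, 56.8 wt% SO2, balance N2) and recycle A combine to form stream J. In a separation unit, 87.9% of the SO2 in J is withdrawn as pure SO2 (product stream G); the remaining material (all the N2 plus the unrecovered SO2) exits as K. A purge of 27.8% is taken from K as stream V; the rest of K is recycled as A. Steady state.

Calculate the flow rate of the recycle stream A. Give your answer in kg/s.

N2 enters only via T and leaves only via the purge: 97.9×0.432 = 0.278×(N2 in K), and the separation unit passes all N2, so N2 in J = N2 in K = 152.13 kg/s.
SO2 in J: m_A = 97.9×0.568 + (1−0.278)·(1−0.879)·m_A, so m_A = 55.607/0.9126 = 60.93 kg/s.
K = (1−0.879)×60.93 + 152.13 = 159.5 kg/s.
Recycle A = (1−0.278)×159.5 = 115.16 kg/s.

115.2 kg/s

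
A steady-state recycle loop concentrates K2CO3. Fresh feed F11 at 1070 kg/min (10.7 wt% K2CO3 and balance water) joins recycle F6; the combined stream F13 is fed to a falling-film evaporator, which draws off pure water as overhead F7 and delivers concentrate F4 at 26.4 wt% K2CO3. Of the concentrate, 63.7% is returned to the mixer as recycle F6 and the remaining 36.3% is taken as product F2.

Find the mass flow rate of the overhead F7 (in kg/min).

Overall K2CO3 balance (none leaves overhead): K2CO3 in fresh feed = K2CO3 in product, i.e. 1070×0.107 = (1−0.637)·F4·0.264.
F4 = 114.49/(0.264×0.363) = 1194.7 kg/min.
Recycle F6 = 0.637×1194.7 = 761.02 kg/min.
Combined feed F13 = 1070 + 761.02 = 1831 kg/min.
Overhead F7 = F13 − F4 = 1831 − 1194.7 = 636.33 kg/min.

636.3 kg/min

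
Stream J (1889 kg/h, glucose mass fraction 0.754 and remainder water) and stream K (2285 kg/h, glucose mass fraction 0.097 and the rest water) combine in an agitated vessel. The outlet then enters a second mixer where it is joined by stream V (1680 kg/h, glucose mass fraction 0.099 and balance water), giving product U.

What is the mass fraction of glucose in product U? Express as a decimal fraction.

0.310

Overall, product flow = 5854 kg/h.
glucose in = 1889×0.754 + 2285×0.097 + 1680×0.099 = 1812.3 kg/h.
glucose fraction in U = 0.310.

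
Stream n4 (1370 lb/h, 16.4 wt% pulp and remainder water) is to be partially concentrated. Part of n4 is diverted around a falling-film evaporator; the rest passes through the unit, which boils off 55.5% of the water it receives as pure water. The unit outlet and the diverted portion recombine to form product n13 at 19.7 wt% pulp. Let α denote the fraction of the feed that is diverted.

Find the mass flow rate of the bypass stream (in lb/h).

All 1370×0.164 = 224.68 lb/h of pulp reaches n13, so n13 = 224.68/0.197 = 1140.5 lb/h and vapour = 229.49 lb/h.
The evaporator receives (1−α)·1370 of feed at 0.836 water and removes 0.555 of that water:
0.555×0.836×(1−α)×1370 = 229.49
(1−α) = 229.49/635.65 = 0.3610;  α = 0.6390.
Bypass flow = 0.6390×1370 = 875.38 lb/h.

875.4 lb/h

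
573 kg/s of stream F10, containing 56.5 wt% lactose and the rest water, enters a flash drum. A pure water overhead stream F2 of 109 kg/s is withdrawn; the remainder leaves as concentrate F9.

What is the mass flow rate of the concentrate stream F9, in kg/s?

464 kg/s

Concentrate = 573 − 109 = 464 kg/s.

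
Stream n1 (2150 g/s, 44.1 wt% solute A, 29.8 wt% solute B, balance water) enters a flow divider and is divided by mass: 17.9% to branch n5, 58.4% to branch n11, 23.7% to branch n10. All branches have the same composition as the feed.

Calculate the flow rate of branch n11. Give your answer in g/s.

Branch n11 flow = 0.584×2150 = 1255.6 g/s.

1256 g/s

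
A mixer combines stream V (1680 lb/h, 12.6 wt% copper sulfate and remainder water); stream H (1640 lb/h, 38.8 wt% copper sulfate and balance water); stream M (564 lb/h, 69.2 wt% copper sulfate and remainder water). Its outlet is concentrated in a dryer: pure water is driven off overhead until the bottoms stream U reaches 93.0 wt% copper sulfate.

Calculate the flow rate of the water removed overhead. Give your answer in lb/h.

copper sulfate entering = 1680×0.126 + 1640×0.388 + 564×0.692 = 1238.3 lb/h.
All copper sulfate reports to U, so U = 1238.3/0.930 = 1331.5 lb/h.
Total feed = 3884 lb/h; overhead = 3884 − 1331.5 = 2552.5 lb/h.

2553 lb/h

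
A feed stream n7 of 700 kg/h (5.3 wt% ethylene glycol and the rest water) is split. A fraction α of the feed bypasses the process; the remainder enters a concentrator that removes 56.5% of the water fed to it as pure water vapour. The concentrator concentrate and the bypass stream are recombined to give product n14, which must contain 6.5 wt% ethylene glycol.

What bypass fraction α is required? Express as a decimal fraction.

0.655

All 700×0.053 = 37.1 kg/h of ethylene glycol reaches n14, so n14 = 37.1/0.065 = 570.77 kg/h and vapour = 129.23 kg/h.
The evaporator receives (1−α)·700 of feed at 0.947 water and removes 0.565 of that water:
0.565×0.947×(1−α)×700 = 129.23
(1−α) = 129.23/374.54 = 0.3450;  α = 0.6550.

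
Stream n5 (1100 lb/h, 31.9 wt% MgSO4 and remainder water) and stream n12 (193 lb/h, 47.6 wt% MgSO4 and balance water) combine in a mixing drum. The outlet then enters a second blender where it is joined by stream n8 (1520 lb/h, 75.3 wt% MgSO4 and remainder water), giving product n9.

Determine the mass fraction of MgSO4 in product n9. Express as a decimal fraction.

0.5643

Overall, product flow = 2813 lb/h.
MgSO4 in = 1100×0.319 + 193×0.476 + 1520×0.753 = 1587.3 lb/h.
MgSO4 fraction in n9 = 0.5643.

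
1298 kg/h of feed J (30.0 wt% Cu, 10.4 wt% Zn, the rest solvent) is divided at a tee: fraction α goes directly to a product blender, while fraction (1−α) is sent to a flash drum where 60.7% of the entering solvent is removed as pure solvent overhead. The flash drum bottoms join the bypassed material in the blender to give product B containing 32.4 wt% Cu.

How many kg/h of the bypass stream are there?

All 1298×0.300 = 389.4 kg/h of Cu reaches B, so B = 389.4/0.324 = 1201.9 kg/h and vapour = 96.148 kg/h.
The evaporator receives (1−α)·1298 of feed at 0.596 solvent and removes 0.607 of that solvent:
0.607×0.596×(1−α)×1298 = 96.148
(1−α) = 96.148/469.58 = 0.2048;  α = 0.7952.
Bypass flow = 0.7952×1298 = 1032.2 kg/h.

1032 kg/h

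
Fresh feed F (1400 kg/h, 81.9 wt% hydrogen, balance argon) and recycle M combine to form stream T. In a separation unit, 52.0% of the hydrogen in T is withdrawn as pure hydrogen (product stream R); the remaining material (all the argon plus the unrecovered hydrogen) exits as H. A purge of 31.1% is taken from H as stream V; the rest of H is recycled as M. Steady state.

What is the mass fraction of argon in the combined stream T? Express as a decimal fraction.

0.322

argon enters only via F and leaves only via the purge: 1400×0.181 = 0.311×(argon in H), and the separation unit passes all argon, so argon in T = argon in H = 814.79 kg/h.
hydrogen in T: m_A = 1400×0.819 + (1−0.311)·(1−0.520)·m_A, so m_A = 1146.6/0.6693 = 1713.2 kg/h.
T = 1713.2 + 814.79 = 2528 kg/h.
argon fraction in T = 814.79/2528 = 0.322.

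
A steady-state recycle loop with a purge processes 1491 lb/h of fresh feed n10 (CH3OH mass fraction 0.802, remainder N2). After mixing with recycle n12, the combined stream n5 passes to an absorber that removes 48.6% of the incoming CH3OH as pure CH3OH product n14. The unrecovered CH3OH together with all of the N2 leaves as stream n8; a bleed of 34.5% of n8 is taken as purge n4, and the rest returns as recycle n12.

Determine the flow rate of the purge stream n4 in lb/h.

614.9 lb/h

N2 enters only via n10 and leaves only via the purge: 1491×0.198 = 0.345×(N2 in n8), and the absorber passes all N2, so N2 in n5 = N2 in n8 = 855.7 lb/h.
CH3OH in n5: m_A = 1491×0.802 + (1−0.345)·(1−0.486)·m_A, so m_A = 1195.8/0.6633 = 1802.7 lb/h.
n8 = (1−0.486)×1802.7 + 855.7 = 1782.3 lb/h.
Purge n4 = 0.345×1782.3 = 614.89 lb/h.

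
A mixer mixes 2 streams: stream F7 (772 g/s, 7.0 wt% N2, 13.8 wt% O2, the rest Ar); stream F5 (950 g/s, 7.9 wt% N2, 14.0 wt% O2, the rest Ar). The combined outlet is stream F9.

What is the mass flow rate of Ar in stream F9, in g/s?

1353 g/s

Ar out = Ar in = 772×0.792 + 950×0.781 = 1353.4 g/s.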